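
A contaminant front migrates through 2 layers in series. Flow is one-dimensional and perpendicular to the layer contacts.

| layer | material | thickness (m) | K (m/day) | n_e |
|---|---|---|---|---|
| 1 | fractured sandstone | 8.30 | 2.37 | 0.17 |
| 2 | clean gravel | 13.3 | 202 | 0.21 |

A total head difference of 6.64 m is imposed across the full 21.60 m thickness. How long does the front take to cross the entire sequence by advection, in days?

2.26

With flow normal to the layers, continuity requires the same specific discharge q through every layer.
Σ(b_i/K_i) = 8.30/2.37 + 13.3/202 = 3.568 d.
q = Δh / Σ(b_i/K_i) = 6.64 / 3.568 = 1.861 m/day.
In each layer the seepage velocity is v_i = q/n_i, so the layer transit time is t_i = b_i·n_i / q:
  layer 1 (fractured sandstone): t_1 = 8.30 × 0.17 / 1.861 = 0.7582 d
  layer 2 (clean gravel): t_2 = 13.3 × 0.21 / 1.861 = 1.501 d
Total t = Σ t_i = 2.259 days.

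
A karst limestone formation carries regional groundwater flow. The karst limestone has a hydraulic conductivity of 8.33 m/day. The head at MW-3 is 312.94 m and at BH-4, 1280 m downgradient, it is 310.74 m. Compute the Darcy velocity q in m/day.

0.0143

Hydraulic gradient i = (312.94 − 310.74) / 1280 = 2.2 / 1280 = 0.001719.
Specific discharge q = K · i = 8.330 × 0.001719 = 0.01432 m/day.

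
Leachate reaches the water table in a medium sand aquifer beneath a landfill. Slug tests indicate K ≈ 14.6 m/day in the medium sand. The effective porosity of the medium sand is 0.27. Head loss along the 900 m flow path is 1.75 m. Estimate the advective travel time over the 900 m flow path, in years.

23.4

Hydraulic gradient i = Δh / L = 1.75 / 900 = 0.001944.
Darcy flux q = K · i = 14.60 × 0.001944 = 0.02839 m/day.
Seepage velocity v = q / n_e = 0.02839 / 0.27 = 0.1051 m/day.
Travel time t = L / v = 900 / 0.1051 = 8560 days = 23.44 years.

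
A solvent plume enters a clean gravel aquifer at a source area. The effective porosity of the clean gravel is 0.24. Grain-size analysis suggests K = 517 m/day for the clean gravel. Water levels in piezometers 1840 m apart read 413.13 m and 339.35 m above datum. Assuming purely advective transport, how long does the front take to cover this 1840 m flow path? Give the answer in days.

Hydraulic gradient i = (413.13 − 339.35) / 1840 = 73.78 / 1840 = 0.04010.
Darcy flux q = K · i = 517.0 × 0.04010 = 20.73 m/day.
Seepage velocity v = q / n_e = 20.73 / 0.24 = 86.38 m/day.
Travel time t = L / v = 1840 / 86.38 = 21.30 days.

21.3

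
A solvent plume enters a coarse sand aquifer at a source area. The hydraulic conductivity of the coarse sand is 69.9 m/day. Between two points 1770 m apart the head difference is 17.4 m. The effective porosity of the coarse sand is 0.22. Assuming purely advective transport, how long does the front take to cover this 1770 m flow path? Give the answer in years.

Hydraulic gradient i = Δh / L = 17.4 / 1770 = 0.009831.
Darcy flux q = K · i = 69.90 × 0.009831 = 0.6872 m/day.
Seepage velocity v = q / n_e = 0.6872 / 0.22 = 3.123 m/day.
Travel time t = L / v = 1770 / 3.123 = 566.7 days = 1.552 years.

1.55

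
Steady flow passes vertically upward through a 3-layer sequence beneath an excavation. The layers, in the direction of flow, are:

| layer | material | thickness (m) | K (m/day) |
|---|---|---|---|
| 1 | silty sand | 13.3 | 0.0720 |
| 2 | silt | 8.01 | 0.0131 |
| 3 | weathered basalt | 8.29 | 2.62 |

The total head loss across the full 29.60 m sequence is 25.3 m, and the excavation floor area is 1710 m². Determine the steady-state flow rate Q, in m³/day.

Flow is perpendicular to layering, so the layers act in series and the equivalent K is the thickness-weighted harmonic mean.
Total thickness L = 13.3 + 8.01 + 8.29 = 29.60 m.
Σ(b_i/K_i) = 13.3/0.0720 + 8.01/0.0131 + 8.29/2.62 = 799.3 d.
K_eq = L / Σ(b_i/K_i) = 29.60 / 799.3 = 0.03703 m/day.
Q = K_eq · A · (Δh/L) = 0.03703 × 1710 × (25.3/29.60) = 54.12 m³/day.

54.1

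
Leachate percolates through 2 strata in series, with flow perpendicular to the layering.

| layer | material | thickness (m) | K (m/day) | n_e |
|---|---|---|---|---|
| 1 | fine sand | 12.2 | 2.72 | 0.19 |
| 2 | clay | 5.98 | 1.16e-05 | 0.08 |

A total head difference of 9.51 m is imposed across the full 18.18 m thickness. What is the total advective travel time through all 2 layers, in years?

415

With flow normal to the layers, continuity requires the same specific discharge q through every layer.
Σ(b_i/K_i) = 12.2/2.72 + 5.98/1.16e-05 = 5.155e+05 d.
q = Δh / Σ(b_i/K_i) = 9.51 / 5.155e+05 = 1.845e-05 m/day.
In each layer the seepage velocity is v_i = q/n_i, so the layer transit time is t_i = b_i·n_i / q:
  layer 1 (fine sand): t_1 = 12.2 × 0.19 / 1.845e-05 = 1.257e+05 d
  layer 2 (clay): t_2 = 5.98 × 0.08 / 1.845e-05 = 25933 d
Total t = Σ t_i = 1.516e+05 days = 415.0 years.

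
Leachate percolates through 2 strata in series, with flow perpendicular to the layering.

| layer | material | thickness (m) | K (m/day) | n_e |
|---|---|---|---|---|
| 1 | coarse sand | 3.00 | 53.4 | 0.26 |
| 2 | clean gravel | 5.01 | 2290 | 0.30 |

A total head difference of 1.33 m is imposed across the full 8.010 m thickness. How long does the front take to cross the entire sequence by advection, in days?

0.100

With flow normal to the layers, continuity requires the same specific discharge q through every layer.
Σ(b_i/K_i) = 3.00/53.4 + 5.01/2290 = 0.05837 d.
q = Δh / Σ(b_i/K_i) = 1.33 / 0.05837 = 22.79 m/day.
In each layer the seepage velocity is v_i = q/n_i, so the layer transit time is t_i = b_i·n_i / q:
  layer 1 (coarse sand): t_1 = 3.00 × 0.26 / 22.79 = 0.03423 d
  layer 2 (clean gravel): t_2 = 5.01 × 0.30 / 22.79 = 0.06596 d
Total t = Σ t_i = 0.1002 days.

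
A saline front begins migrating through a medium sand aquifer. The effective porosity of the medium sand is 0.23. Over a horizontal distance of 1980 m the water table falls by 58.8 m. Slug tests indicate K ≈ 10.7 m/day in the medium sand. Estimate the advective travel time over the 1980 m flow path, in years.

3.92

Hydraulic gradient i = Δh / L = 58.8 / 1980 = 0.02970.
Darcy flux q = K · i = 10.70 × 0.02970 = 0.3178 m/day.
Seepage velocity v = q / n_e = 0.3178 / 0.23 = 1.382 m/day.
Travel time t = L / v = 1980 / 1.382 = 1433 days = 3.924 years.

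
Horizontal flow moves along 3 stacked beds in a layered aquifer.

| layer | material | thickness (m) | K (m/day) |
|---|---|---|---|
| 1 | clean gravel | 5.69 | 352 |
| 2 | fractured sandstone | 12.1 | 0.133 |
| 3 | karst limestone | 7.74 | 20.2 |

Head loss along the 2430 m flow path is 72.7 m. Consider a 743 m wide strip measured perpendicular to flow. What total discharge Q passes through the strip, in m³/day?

48000

Flow is parallel to layering, so each bed carries its own Darcy discharge and the transmissivities add.
Σ(K_i·b_i) = 352×5.69 + 0.133×12.1 + 20.2×7.74 = 2161 m²/day.
Hydraulic gradient i = Δh / L = 72.7 / 2430 = 0.02992.
Q = Σ(K_i·b_i) · W · i = 2161 × 743 × 0.02992 = 48033 m³/day.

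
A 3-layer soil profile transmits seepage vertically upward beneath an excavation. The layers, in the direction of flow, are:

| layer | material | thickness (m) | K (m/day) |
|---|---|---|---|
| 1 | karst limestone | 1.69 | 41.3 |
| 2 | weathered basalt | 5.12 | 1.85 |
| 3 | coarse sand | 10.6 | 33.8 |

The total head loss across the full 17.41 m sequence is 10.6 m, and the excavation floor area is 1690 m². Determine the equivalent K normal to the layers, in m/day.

Flow is perpendicular to layering, so the layers act in series and the equivalent K is the thickness-weighted harmonic mean.
Total thickness L = 1.69 + 5.12 + 10.6 = 17.41 m.
Σ(b_i/K_i) = 1.69/41.3 + 5.12/1.85 + 10.6/33.8 = 3.122 d.
K_eq = L / Σ(b_i/K_i) = 17.41 / 3.122 = 5.576 m/day.

5.58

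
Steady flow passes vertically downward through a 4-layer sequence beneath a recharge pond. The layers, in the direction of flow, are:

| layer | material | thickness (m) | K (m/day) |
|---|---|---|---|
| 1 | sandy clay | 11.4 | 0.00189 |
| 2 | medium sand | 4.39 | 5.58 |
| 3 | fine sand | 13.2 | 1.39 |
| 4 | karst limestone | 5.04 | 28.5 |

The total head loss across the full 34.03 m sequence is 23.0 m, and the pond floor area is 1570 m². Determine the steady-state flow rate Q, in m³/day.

5.98

Flow is perpendicular to layering, so the layers act in series and the equivalent K is the thickness-weighted harmonic mean.
Total thickness L = 11.4 + 4.39 + 13.2 + 5.04 = 34.03 m.
Σ(b_i/K_i) = 11.4/0.00189 + 4.39/5.58 + 13.2/1.39 + 5.04/28.5 = 6042 d.
K_eq = L / Σ(b_i/K_i) = 34.03 / 6042 = 0.005632 m/day.
Q = K_eq · A · (Δh/L) = 0.005632 × 1570 × (23.0/34.03) = 5.976 m³/day.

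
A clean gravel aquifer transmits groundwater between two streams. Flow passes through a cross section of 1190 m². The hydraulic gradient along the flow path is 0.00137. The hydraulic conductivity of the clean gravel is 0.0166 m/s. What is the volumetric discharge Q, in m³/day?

2340

Convert K: 0.0166 m/s × 86400 = 1434 m/day.
Hydraulic gradient i = 0.00137.
Darcy's law: Q = K · A · i = 1434 × 1190 × 0.001370 = 2338 m³/day.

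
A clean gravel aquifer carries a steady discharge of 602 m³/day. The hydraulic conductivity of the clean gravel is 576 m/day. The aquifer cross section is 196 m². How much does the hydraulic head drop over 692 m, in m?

3.69

From Q = K·A·i, i = Q / (K·A) = 602 / (576.0 × 196.0) = 0.005332.
Head loss Δh = i · L = 0.005332 × 692 = 3.690 m.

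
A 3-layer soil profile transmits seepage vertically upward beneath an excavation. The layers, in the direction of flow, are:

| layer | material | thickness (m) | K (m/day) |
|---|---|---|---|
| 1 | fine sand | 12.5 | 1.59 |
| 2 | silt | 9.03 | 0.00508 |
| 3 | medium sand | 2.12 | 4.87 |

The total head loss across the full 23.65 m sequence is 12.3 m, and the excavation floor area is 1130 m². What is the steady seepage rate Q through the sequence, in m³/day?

Flow is perpendicular to layering, so the layers act in series and the equivalent K is the thickness-weighted harmonic mean.
Total thickness L = 12.5 + 9.03 + 2.12 = 23.65 m.
Σ(b_i/K_i) = 12.5/1.59 + 9.03/0.00508 + 2.12/4.87 = 1786 d.
K_eq = L / Σ(b_i/K_i) = 23.65 / 1786 = 0.01324 m/day.
Q = K_eq · A · (Δh/L) = 0.01324 × 1130 × (12.3/23.65) = 7.783 m³/day.

7.78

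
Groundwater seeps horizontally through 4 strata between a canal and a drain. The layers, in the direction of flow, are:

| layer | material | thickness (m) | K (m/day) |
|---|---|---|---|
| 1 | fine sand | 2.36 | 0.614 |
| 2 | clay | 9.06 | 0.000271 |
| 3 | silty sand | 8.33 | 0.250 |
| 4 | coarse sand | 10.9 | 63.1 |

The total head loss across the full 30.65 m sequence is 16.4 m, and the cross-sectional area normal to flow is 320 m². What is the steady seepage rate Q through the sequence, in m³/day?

Flow is perpendicular to layering, so the layers act in series and the equivalent K is the thickness-weighted harmonic mean.
Total thickness L = 2.36 + 9.06 + 8.33 + 10.9 = 30.65 m.
Σ(b_i/K_i) = 2.36/0.614 + 9.06/0.000271 + 8.33/0.250 + 10.9/63.1 = 33469 d.
K_eq = L / Σ(b_i/K_i) = 30.65 / 33469 = 0.0009158 m/day.
Q = K_eq · A · (Δh/L) = 0.0009158 × 320 × (16.4/30.65) = 0.1568 m³/day.

0.157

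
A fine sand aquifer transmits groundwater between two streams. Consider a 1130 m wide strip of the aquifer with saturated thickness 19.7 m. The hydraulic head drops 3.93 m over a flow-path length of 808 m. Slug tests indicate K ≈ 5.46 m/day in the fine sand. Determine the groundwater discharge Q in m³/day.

Cross-sectional area A = 1130 × 19.7 = 22261 m².
Hydraulic gradient i = Δh / L = 3.93 / 808 = 0.004864.
Darcy's law: Q = K · A · i = 5.460 × 22261 × 0.004864 = 591.2 m³/day.

591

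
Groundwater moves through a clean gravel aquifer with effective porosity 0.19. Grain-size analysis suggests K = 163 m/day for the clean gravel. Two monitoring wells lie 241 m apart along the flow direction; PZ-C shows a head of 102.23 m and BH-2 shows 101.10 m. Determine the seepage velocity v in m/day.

Hydraulic gradient i = (102.23 − 101.10) / 241 = 1.13 / 241 = 0.004689.
Darcy flux q = K · i = 163.0 × 0.004689 = 0.7643 m/day.
Seepage velocity v = q / n_e = 0.7643 / 0.19 = 4.022 m/day.

4.02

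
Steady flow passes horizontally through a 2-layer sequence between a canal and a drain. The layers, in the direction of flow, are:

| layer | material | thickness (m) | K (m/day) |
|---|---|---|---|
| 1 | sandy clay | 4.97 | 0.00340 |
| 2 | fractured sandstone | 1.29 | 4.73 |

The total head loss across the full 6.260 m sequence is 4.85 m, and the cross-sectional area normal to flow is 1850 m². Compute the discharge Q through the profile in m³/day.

Flow is perpendicular to layering, so the layers act in series and the equivalent K is the thickness-weighted harmonic mean.
Total thickness L = 4.97 + 1.29 = 6.260 m.
Σ(b_i/K_i) = 4.97/0.00340 + 1.29/4.73 = 1462 d.
K_eq = L / Σ(b_i/K_i) = 6.260 / 1462 = 0.004282 m/day.
Q = K_eq · A · (Δh/L) = 0.004282 × 1850 × (4.85/6.260) = 6.137 m³/day.

6.14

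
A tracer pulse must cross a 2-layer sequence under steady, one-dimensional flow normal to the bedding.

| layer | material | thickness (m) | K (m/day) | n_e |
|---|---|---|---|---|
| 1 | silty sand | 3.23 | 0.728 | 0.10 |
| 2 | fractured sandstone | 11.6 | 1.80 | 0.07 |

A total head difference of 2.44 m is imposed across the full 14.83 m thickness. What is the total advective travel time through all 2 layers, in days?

5.06

With flow normal to the layers, continuity requires the same specific discharge q through every layer.
Σ(b_i/K_i) = 3.23/0.728 + 11.6/1.80 = 10.88 d.
q = Δh / Σ(b_i/K_i) = 2.44 / 10.88 = 0.2242 m/day.
In each layer the seepage velocity is v_i = q/n_i, so the layer transit time is t_i = b_i·n_i / q:
  layer 1 (silty sand): t_1 = 3.23 × 0.10 / 0.2242 = 1.440 d
  layer 2 (fractured sandstone): t_2 = 11.6 × 0.07 / 0.2242 = 3.621 d
Total t = Σ t_i = 5.062 days.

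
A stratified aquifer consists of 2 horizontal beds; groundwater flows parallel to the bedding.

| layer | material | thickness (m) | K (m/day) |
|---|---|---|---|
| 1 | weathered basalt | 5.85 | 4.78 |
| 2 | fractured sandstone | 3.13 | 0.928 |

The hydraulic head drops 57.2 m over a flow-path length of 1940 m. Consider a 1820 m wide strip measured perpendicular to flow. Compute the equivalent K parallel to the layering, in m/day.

Flow is parallel to layering, so each bed carries its own Darcy discharge and the transmissivities add.
Σ(K_i·b_i) = 4.78×5.85 + 0.928×3.13 = 30.87 m²/day.
Total thickness b = 8.980 m, so K_eq = Σ(K_i·b_i)/b = 3.437 m/day.

3.44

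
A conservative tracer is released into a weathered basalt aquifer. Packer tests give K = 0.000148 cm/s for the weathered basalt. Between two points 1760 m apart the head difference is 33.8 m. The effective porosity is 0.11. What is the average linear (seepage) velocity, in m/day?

0.0223

Convert K: 0.000148 cm/s × 864 = 0.1279 m/day.
Hydraulic gradient i = Δh / L = 33.8 / 1760 = 0.01920.
Darcy flux q = K · i = 0.1279 × 0.01920 = 0.002456 m/day.
Seepage velocity v = q / n_e = 0.002456 / 0.11 = 0.02232 m/day.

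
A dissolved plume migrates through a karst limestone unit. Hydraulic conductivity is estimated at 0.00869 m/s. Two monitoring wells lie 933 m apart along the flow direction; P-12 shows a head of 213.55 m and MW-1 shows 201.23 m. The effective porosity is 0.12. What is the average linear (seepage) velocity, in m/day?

Convert K: 0.00869 m/s × 86400 = 750.8 m/day.
Hydraulic gradient i = (213.55 − 201.23) / 933 = 12.32 / 933 = 0.01320.
Darcy flux q = K · i = 750.8 × 0.01320 = 9.914 m/day.
Seepage velocity v = q / n_e = 9.914 / 0.12 = 82.62 m/day.

82.6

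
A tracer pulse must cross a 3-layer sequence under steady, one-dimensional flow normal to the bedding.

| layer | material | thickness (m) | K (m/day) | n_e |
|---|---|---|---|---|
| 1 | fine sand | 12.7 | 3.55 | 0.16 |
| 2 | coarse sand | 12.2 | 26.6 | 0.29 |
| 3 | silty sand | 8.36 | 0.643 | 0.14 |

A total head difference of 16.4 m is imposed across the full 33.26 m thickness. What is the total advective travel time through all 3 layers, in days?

7.00

With flow normal to the layers, continuity requires the same specific discharge q through every layer.
Σ(b_i/K_i) = 12.7/3.55 + 12.2/26.6 + 8.36/0.643 = 17.04 d.
q = Δh / Σ(b_i/K_i) = 16.4 / 17.04 = 0.9626 m/day.
In each layer the seepage velocity is v_i = q/n_i, so the layer transit time is t_i = b_i·n_i / q:
  layer 1 (fine sand): t_1 = 12.7 × 0.16 / 0.9626 = 2.111 d
  layer 2 (coarse sand): t_2 = 12.2 × 0.29 / 0.9626 = 3.676 d
  layer 3 (silty sand): t_3 = 8.36 × 0.14 / 0.9626 = 1.216 d
Total t = Σ t_i = 7.002 days.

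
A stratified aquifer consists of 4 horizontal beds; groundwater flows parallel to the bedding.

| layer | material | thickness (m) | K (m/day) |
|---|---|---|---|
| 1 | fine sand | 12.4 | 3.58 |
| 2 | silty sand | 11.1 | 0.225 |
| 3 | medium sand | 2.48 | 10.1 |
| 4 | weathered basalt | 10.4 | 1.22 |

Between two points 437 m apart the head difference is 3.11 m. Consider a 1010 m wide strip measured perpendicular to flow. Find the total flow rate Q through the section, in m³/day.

608

Flow is parallel to layering, so each bed carries its own Darcy discharge and the transmissivities add.
Σ(K_i·b_i) = 3.58×12.4 + 0.225×11.1 + 10.1×2.48 + 1.22×10.4 = 84.63 m²/day.
Hydraulic gradient i = Δh / L = 3.11 / 437 = 0.007117.
Q = Σ(K_i·b_i) · W · i = 84.63 × 1010 × 0.007117 = 608.3 m³/day.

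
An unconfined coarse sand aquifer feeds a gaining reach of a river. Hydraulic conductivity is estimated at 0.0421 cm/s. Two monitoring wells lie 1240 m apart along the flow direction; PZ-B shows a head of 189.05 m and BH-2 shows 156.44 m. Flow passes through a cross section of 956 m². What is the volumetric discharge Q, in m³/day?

914

Convert K: 0.0421 cm/s × 864 = 36.37 m/day.
Hydraulic gradient i = (189.05 − 156.44) / 1240 = 32.61 / 1240 = 0.02630.
Darcy's law: Q = K · A · i = 36.37 × 956.0 × 0.02630 = 914.5 m³/day.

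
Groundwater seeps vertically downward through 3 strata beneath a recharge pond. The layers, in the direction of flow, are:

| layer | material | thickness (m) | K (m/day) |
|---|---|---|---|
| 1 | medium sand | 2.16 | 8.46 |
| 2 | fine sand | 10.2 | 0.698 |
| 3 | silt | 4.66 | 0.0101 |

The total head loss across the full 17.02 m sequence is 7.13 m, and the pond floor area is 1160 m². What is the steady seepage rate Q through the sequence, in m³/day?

Flow is perpendicular to layering, so the layers act in series and the equivalent K is the thickness-weighted harmonic mean.
Total thickness L = 2.16 + 10.2 + 4.66 = 17.02 m.
Σ(b_i/K_i) = 2.16/8.46 + 10.2/0.698 + 4.66/0.0101 = 476.3 d.
K_eq = L / Σ(b_i/K_i) = 17.02 / 476.3 = 0.03574 m/day.
Q = K_eq · A · (Δh/L) = 0.03574 × 1160 × (7.13/17.02) = 17.37 m³/day.

17.4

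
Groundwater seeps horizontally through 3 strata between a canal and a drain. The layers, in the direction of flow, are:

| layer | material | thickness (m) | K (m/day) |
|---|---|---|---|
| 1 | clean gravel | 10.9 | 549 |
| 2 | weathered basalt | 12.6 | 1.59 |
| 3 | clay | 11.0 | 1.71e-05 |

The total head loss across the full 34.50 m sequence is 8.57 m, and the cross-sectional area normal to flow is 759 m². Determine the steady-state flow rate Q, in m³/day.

Flow is perpendicular to layering, so the layers act in series and the equivalent K is the thickness-weighted harmonic mean.
Total thickness L = 10.9 + 12.6 + 11.0 = 34.50 m.
Σ(b_i/K_i) = 10.9/549 + 12.6/1.59 + 11.0/1.71e-05 = 6.433e+05 d.
K_eq = L / Σ(b_i/K_i) = 34.50 / 6.433e+05 = 5.363e-05 m/day.
Q = K_eq · A · (Δh/L) = 5.363e-05 × 759 × (8.57/34.50) = 0.01011 m³/day.

0.0101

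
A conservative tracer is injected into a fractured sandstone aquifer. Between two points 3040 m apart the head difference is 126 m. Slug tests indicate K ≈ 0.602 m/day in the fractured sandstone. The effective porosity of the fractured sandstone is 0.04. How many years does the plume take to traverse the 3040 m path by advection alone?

Hydraulic gradient i = Δh / L = 126 / 3040 = 0.04145.
Darcy flux q = K · i = 0.6020 × 0.04145 = 0.02495 m/day.
Seepage velocity v = q / n_e = 0.02495 / 0.04 = 0.6238 m/day.
Travel time t = L / v = 3040 / 0.6238 = 4873 days = 13.34 years.

13.3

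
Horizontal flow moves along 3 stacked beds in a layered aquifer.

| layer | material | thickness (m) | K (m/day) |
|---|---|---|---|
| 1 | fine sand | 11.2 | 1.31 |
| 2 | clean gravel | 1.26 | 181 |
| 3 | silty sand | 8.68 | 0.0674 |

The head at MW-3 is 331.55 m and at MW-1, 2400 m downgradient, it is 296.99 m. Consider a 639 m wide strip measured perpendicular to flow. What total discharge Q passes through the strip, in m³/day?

2240

Flow is parallel to layering, so each bed carries its own Darcy discharge and the transmissivities add.
Σ(K_i·b_i) = 1.31×11.2 + 181×1.26 + 0.0674×8.68 = 243.3 m²/day.
Hydraulic gradient i = (331.55 − 296.99) / 2400 = 34.56 / 2400 = 0.01440.
Q = Σ(K_i·b_i) · W · i = 243.3 × 639 × 0.01440 = 2239 m³/day.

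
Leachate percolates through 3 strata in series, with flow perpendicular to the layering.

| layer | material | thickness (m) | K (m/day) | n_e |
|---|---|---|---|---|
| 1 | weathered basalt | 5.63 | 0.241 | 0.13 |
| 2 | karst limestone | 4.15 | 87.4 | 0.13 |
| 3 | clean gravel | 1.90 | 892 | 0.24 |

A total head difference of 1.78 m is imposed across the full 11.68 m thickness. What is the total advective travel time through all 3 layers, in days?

22.7

With flow normal to the layers, continuity requires the same specific discharge q through every layer.
Σ(b_i/K_i) = 5.63/0.241 + 4.15/87.4 + 1.90/892 = 23.41 d.
q = Δh / Σ(b_i/K_i) = 1.78 / 23.41 = 0.07603 m/day.
In each layer the seepage velocity is v_i = q/n_i, so the layer transit time is t_i = b_i·n_i / q:
  layer 1 (weathered basalt): t_1 = 5.63 × 0.13 / 0.07603 = 9.626 d
  layer 2 (karst limestone): t_2 = 4.15 × 0.13 / 0.07603 = 7.096 d
  layer 3 (clean gravel): t_3 = 1.90 × 0.24 / 0.07603 = 5.997 d
Total t = Σ t_i = 22.72 days.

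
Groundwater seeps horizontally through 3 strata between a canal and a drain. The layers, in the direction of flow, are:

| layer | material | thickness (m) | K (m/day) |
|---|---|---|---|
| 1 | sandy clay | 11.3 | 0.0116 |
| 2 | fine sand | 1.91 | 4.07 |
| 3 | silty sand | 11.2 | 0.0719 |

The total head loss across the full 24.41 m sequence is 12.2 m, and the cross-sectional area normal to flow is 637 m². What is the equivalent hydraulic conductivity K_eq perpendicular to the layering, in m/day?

Flow is perpendicular to layering, so the layers act in series and the equivalent K is the thickness-weighted harmonic mean.
Total thickness L = 11.3 + 1.91 + 11.2 = 24.41 m.
Σ(b_i/K_i) = 11.3/0.0116 + 1.91/4.07 + 11.2/0.0719 = 1130 d.
K_eq = L / Σ(b_i/K_i) = 24.41 / 1130 = 0.02159 m/day.

0.0216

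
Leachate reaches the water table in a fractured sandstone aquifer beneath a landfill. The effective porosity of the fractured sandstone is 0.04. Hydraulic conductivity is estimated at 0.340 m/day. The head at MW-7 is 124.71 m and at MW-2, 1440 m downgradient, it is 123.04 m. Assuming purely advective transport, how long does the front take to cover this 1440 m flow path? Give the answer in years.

400

Hydraulic gradient i = (124.71 − 123.04) / 1440 = 1.67 / 1440 = 0.001160.
Darcy flux q = K · i = 0.3400 × 0.001160 = 0.0003943 m/day.
Seepage velocity v = q / n_e = 0.0003943 / 0.04 = 0.009858 m/day.
Travel time t = L / v = 1440 / 0.009858 = 1.461e+05 days = 399.9 years.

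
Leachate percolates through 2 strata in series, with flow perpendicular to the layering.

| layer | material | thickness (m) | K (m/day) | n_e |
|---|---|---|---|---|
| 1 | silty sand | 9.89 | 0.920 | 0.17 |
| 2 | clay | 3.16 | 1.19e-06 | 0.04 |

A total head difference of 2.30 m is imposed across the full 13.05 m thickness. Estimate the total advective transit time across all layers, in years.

5710

With flow normal to the layers, continuity requires the same specific discharge q through every layer.
Σ(b_i/K_i) = 9.89/0.920 + 3.16/1.19e-06 = 2.655e+06 d.
q = Δh / Σ(b_i/K_i) = 2.30 / 2.655e+06 = 8.661e-07 m/day.
In each layer the seepage velocity is v_i = q/n_i, so the layer transit time is t_i = b_i·n_i / q:
  layer 1 (silty sand): t_1 = 9.89 × 0.17 / 8.661e-07 = 1.941e+06 d
  layer 2 (clay): t_2 = 3.16 × 0.04 / 8.661e-07 = 1.459e+05 d
Total t = Σ t_i = 2.087e+06 days = 5714 years.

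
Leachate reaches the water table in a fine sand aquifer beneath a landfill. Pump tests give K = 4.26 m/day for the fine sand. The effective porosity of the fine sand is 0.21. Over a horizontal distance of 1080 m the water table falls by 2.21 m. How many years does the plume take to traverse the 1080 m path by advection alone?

71.2

Hydraulic gradient i = Δh / L = 2.21 / 1080 = 0.002046.
Darcy flux q = K · i = 4.260 × 0.002046 = 0.008717 m/day.
Seepage velocity v = q / n_e = 0.008717 / 0.21 = 0.04151 m/day.
Travel time t = L / v = 1080 / 0.04151 = 26017 days = 71.23 years.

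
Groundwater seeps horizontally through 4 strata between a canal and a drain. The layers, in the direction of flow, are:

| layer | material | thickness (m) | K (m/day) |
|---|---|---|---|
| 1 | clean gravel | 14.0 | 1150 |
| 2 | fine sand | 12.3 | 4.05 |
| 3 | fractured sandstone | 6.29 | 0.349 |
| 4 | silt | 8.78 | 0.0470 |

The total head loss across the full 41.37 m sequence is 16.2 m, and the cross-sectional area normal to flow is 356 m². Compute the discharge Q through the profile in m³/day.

27.7

Flow is perpendicular to layering, so the layers act in series and the equivalent K is the thickness-weighted harmonic mean.
Total thickness L = 14.0 + 12.3 + 6.29 + 8.78 = 41.37 m.
Σ(b_i/K_i) = 14.0/1150 + 12.3/4.05 + 6.29/0.349 + 8.78/0.0470 = 207.9 d.
K_eq = L / Σ(b_i/K_i) = 41.37 / 207.9 = 0.1990 m/day.
Q = K_eq · A · (Δh/L) = 0.1990 × 356 × (16.2/41.37) = 27.74 m³/day.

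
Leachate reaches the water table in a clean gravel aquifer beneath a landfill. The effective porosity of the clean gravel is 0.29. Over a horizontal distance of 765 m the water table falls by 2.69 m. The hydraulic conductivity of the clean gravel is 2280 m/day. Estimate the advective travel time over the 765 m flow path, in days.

Hydraulic gradient i = Δh / L = 2.69 / 765 = 0.003516.
Darcy flux q = K · i = 2280 × 0.003516 = 8.017 m/day.
Seepage velocity v = q / n_e = 8.017 / 0.29 = 27.65 m/day.
Travel time t = L / v = 765 / 27.65 = 27.67 days.

27.7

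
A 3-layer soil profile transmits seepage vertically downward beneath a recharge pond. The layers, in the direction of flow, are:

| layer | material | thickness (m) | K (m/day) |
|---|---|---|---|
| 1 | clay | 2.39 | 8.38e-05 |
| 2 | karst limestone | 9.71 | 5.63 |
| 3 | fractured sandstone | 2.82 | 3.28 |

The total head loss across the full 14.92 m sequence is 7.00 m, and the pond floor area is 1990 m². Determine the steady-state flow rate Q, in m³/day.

Flow is perpendicular to layering, so the layers act in series and the equivalent K is the thickness-weighted harmonic mean.
Total thickness L = 2.39 + 9.71 + 2.82 = 14.92 m.
Σ(b_i/K_i) = 2.39/8.38e-05 + 9.71/5.63 + 2.82/3.28 = 28523 d.
K_eq = L / Σ(b_i/K_i) = 14.92 / 28523 = 0.0005231 m/day.
Q = K_eq · A · (Δh/L) = 0.0005231 × 1990 × (7.00/14.92) = 0.4884 m³/day.

0.488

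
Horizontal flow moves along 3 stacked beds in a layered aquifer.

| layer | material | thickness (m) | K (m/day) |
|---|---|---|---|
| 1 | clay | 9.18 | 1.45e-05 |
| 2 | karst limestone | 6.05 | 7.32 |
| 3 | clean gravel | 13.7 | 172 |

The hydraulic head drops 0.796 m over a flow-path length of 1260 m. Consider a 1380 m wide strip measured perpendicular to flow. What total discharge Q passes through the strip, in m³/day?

Flow is parallel to layering, so each bed carries its own Darcy discharge and the transmissivities add.
Σ(K_i·b_i) = 1.45e-05×9.18 + 7.32×6.05 + 172×13.7 = 2401 m²/day.
Hydraulic gradient i = Δh / L = 0.796 / 1260 = 0.0006317.
Q = Σ(K_i·b_i) · W · i = 2401 × 1380 × 0.0006317 = 2093 m³/day.

2090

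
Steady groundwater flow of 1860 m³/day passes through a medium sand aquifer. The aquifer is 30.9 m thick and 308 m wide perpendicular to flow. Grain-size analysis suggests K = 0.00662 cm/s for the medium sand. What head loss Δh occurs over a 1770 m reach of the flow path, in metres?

60.5

Convert K: 0.00662 cm/s × 864 = 5.720 m/day.
Cross-sectional area A = 308 × 30.9 = 9517 m².
From Q = K·A·i, i = Q / (K·A) = 1860 / (5.720 × 9517) = 0.03417.
Head loss Δh = i · L = 0.03417 × 1770 = 60.48 m.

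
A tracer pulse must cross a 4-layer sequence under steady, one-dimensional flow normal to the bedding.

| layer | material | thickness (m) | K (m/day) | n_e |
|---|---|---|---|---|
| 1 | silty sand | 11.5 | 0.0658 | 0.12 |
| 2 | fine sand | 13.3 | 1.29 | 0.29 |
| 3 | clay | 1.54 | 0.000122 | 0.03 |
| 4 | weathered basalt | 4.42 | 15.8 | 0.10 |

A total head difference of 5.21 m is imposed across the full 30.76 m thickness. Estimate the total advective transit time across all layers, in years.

38.5

With flow normal to the layers, continuity requires the same specific discharge q through every layer.
Σ(b_i/K_i) = 11.5/0.0658 + 13.3/1.29 + 1.54/0.000122 + 4.42/15.8 = 12808 d.
q = Δh / Σ(b_i/K_i) = 5.21 / 12808 = 0.0004068 m/day.
In each layer the seepage velocity is v_i = q/n_i, so the layer transit time is t_i = b_i·n_i / q:
  layer 1 (silty sand): t_1 = 11.5 × 0.12 / 0.0004068 = 3393 d
  layer 2 (fine sand): t_2 = 13.3 × 0.29 / 0.0004068 = 9482 d
  layer 3 (clay): t_3 = 1.54 × 0.03 / 0.0004068 = 113.6 d
  layer 4 (weathered basalt): t_4 = 4.42 × 0.10 / 0.0004068 = 1087 d
Total t = Σ t_i = 14075 days = 38.53 years.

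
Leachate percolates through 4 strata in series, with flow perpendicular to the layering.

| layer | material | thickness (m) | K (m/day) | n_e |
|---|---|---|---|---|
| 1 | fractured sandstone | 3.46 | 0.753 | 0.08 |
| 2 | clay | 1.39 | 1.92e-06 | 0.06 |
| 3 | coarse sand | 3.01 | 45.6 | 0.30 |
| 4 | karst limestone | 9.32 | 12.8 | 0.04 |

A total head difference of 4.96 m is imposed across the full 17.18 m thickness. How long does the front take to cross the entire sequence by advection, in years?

With flow normal to the layers, continuity requires the same specific discharge q through every layer.
Σ(b_i/K_i) = 3.46/0.753 + 1.39/1.92e-06 + 3.01/45.6 + 9.32/12.8 = 7.240e+05 d.
q = Δh / Σ(b_i/K_i) = 4.96 / 7.240e+05 = 6.851e-06 m/day.
In each layer the seepage velocity is v_i = q/n_i, so the layer transit time is t_i = b_i·n_i / q:
  layer 1 (fractured sandstone): t_1 = 3.46 × 0.08 / 6.851e-06 = 40402 d
  layer 2 (clay): t_2 = 1.39 × 0.06 / 6.851e-06 = 12173 d
  layer 3 (coarse sand): t_3 = 3.01 × 0.30 / 6.851e-06 = 1.318e+05 d
  layer 4 (karst limestone): t_4 = 9.32 × 0.04 / 6.851e-06 = 54414 d
Total t = Σ t_i = 2.388e+05 days = 653.8 years.

654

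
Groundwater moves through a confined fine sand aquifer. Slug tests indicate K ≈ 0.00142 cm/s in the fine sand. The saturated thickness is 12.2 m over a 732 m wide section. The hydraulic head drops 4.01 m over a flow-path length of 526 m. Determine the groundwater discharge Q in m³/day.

83.5

Convert K: 0.00142 cm/s × 864 = 1.227 m/day.
Cross-sectional area A = 732 × 12.2 = 8930 m².
Hydraulic gradient i = Δh / L = 4.01 / 526 = 0.007624.
Darcy's law: Q = K · A · i = 1.227 × 8930 × 0.007624 = 83.53 m³/day.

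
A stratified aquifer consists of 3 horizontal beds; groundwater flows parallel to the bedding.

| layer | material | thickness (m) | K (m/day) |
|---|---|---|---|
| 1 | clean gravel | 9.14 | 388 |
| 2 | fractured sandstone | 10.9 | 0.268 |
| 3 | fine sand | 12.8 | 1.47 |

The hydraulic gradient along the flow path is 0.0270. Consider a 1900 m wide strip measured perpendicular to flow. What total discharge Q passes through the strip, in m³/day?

Flow is parallel to layering, so each bed carries its own Darcy discharge and the transmissivities add.
Σ(K_i·b_i) = 388×9.14 + 0.268×10.9 + 1.47×12.8 = 3568 m²/day.
Hydraulic gradient i = 0.0270.
Q = Σ(K_i·b_i) · W · i = 3568 × 1900 × 0.02700 = 1.830e+05 m³/day.

183000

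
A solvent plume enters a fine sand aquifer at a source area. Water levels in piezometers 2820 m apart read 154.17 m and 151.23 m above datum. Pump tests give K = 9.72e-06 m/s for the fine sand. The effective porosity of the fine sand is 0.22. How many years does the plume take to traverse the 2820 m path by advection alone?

Convert K: 9.72e-06 m/s × 86400 = 0.8398 m/day.
Hydraulic gradient i = (154.17 − 151.23) / 2820 = 2.94 / 2820 = 0.001043.
Darcy flux q = K · i = 0.8398 × 0.001043 = 0.0008755 m/day.
Seepage velocity v = q / n_e = 0.0008755 / 0.22 = 0.003980 m/day.
Travel time t = L / v = 2820 / 0.003980 = 7.086e+05 days = 1940 years.

1940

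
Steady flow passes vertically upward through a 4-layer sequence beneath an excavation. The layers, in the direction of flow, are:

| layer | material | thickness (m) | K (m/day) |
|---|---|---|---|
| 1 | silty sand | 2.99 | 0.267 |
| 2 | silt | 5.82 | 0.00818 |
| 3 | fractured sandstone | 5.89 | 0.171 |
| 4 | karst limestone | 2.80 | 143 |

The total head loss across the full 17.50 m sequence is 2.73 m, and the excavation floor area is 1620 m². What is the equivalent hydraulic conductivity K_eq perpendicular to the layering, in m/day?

Flow is perpendicular to layering, so the layers act in series and the equivalent K is the thickness-weighted harmonic mean.
Total thickness L = 2.99 + 5.82 + 5.89 + 2.80 = 17.50 m.
Σ(b_i/K_i) = 2.99/0.267 + 5.82/0.00818 + 5.89/0.171 + 2.80/143 = 757.2 d.
K_eq = L / Σ(b_i/K_i) = 17.50 / 757.2 = 0.02311 m/day.

0.0231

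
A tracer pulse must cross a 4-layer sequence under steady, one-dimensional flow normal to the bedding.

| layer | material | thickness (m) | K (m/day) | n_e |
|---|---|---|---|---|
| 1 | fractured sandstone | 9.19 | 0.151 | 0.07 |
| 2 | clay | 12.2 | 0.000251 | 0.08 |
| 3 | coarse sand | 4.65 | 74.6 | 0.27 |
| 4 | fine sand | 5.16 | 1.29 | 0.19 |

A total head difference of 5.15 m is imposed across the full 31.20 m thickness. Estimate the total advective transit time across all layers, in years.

99.8

With flow normal to the layers, continuity requires the same specific discharge q through every layer.
Σ(b_i/K_i) = 9.19/0.151 + 12.2/0.000251 + 4.65/74.6 + 5.16/1.29 = 48671 d.
q = Δh / Σ(b_i/K_i) = 5.15 / 48671 = 0.0001058 m/day.
In each layer the seepage velocity is v_i = q/n_i, so the layer transit time is t_i = b_i·n_i / q:
  layer 1 (fractured sandstone): t_1 = 9.19 × 0.07 / 0.0001058 = 6080 d
  layer 2 (clay): t_2 = 12.2 × 0.08 / 0.0001058 = 9224 d
  layer 3 (coarse sand): t_3 = 4.65 × 0.27 / 0.0001058 = 11865 d
  layer 4 (fine sand): t_4 = 5.16 × 0.19 / 0.0001058 = 9265 d
Total t = Σ t_i = 36434 days = 99.75 years.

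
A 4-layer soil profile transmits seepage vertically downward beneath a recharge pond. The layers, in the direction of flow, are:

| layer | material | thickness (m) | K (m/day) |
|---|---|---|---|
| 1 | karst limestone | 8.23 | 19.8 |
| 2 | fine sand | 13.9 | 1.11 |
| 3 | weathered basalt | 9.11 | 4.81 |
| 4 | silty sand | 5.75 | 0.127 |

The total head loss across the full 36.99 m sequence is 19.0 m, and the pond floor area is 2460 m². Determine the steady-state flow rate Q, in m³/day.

Flow is perpendicular to layering, so the layers act in series and the equivalent K is the thickness-weighted harmonic mean.
Total thickness L = 8.23 + 13.9 + 9.11 + 5.75 = 36.99 m.
Σ(b_i/K_i) = 8.23/19.8 + 13.9/1.11 + 9.11/4.81 + 5.75/0.127 = 60.11 d.
K_eq = L / Σ(b_i/K_i) = 36.99 / 60.11 = 0.6154 m/day.
Q = K_eq · A · (Δh/L) = 0.6154 × 2460 × (19.0/36.99) = 777.6 m³/day.

778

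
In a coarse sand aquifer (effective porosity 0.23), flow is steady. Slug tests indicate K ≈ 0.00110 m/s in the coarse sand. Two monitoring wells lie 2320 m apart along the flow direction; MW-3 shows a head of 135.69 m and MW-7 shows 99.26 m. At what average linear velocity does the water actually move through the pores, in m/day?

6.49

Convert K: 0.00110 m/s × 86400 = 95.04 m/day.
Hydraulic gradient i = (135.69 − 99.26) / 2320 = 36.43 / 2320 = 0.01570.
Darcy flux q = K · i = 95.04 × 0.01570 = 1.492 m/day.
Seepage velocity v = q / n_e = 1.492 / 0.23 = 6.489 m/day.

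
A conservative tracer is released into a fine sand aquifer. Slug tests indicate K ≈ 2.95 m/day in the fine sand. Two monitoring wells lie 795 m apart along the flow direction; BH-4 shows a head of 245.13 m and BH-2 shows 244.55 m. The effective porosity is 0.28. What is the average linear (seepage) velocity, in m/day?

Hydraulic gradient i = (245.13 − 244.55) / 795 = 0.58 / 795 = 0.0007296.
Darcy flux q = K · i = 2.950 × 0.0007296 = 0.002152 m/day.
Seepage velocity v = q / n_e = 0.002152 / 0.28 = 0.007686 m/day.

0.00769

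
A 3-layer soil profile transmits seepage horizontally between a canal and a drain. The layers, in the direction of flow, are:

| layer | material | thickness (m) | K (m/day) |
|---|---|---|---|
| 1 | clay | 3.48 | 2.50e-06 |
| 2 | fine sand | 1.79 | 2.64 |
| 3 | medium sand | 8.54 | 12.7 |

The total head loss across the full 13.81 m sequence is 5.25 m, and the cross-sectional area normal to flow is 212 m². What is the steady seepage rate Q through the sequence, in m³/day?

0.000800

Flow is perpendicular to layering, so the layers act in series and the equivalent K is the thickness-weighted harmonic mean.
Total thickness L = 3.48 + 1.79 + 8.54 = 13.81 m.
Σ(b_i/K_i) = 3.48/2.50e-06 + 1.79/2.64 + 8.54/12.7 = 1.392e+06 d.
K_eq = L / Σ(b_i/K_i) = 13.81 / 1.392e+06 = 9.921e-06 m/day.
Q = K_eq · A · (Δh/L) = 9.921e-06 × 212 × (5.25/13.81) = 0.0007996 m³/day.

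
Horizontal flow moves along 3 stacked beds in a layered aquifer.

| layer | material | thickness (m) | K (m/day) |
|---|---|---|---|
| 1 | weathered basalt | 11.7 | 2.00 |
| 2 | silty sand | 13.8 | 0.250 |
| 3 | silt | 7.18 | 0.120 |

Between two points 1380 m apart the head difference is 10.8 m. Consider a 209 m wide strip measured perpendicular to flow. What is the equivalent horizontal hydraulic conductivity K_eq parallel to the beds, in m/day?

Flow is parallel to layering, so each bed carries its own Darcy discharge and the transmissivities add.
Σ(K_i·b_i) = 2.00×11.7 + 0.250×13.8 + 0.120×7.18 = 27.71 m²/day.
Total thickness b = 32.68 m, so K_eq = Σ(K_i·b_i)/b = 0.8480 m/day.

0.848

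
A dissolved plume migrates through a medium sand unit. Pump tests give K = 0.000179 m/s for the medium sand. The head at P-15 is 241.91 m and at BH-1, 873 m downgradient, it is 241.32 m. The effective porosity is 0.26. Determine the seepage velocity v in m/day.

0.0402

Convert K: 0.000179 m/s × 86400 = 15.47 m/day.
Hydraulic gradient i = (241.91 − 241.32) / 873 = 0.59 / 873 = 0.0006758.
Darcy flux q = K · i = 15.47 × 0.0006758 = 0.01045 m/day.
Seepage velocity v = q / n_e = 0.01045 / 0.26 = 0.04020 m/day.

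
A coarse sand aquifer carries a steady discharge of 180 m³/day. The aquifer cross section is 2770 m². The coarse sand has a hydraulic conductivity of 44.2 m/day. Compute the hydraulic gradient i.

0.00147

From Q = K·A·i, i = Q / (K·A) = 180 / (44.20 × 2770) = 0.001470.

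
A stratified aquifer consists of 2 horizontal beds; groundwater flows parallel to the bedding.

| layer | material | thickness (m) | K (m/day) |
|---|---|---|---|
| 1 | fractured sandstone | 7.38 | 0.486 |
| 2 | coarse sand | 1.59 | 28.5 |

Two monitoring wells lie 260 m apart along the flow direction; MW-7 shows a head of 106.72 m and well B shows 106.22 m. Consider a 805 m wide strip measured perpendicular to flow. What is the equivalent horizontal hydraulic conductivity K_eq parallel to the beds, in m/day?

Flow is parallel to layering, so each bed carries its own Darcy discharge and the transmissivities add.
Σ(K_i·b_i) = 0.486×7.38 + 28.5×1.59 = 48.90 m²/day.
Total thickness b = 8.970 m, so K_eq = Σ(K_i·b_i)/b = 5.452 m/day.

5.45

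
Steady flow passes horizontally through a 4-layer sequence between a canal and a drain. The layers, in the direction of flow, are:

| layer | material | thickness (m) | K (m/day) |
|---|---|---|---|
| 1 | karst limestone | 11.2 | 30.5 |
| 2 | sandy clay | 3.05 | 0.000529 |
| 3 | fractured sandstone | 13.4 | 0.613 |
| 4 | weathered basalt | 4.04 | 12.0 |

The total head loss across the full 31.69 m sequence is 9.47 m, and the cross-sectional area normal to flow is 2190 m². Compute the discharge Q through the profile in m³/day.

Flow is perpendicular to layering, so the layers act in series and the equivalent K is the thickness-weighted harmonic mean.
Total thickness L = 11.2 + 3.05 + 13.4 + 4.04 = 31.69 m.
Σ(b_i/K_i) = 11.2/30.5 + 3.05/0.000529 + 13.4/0.613 + 4.04/12.0 = 5788 d.
K_eq = L / Σ(b_i/K_i) = 31.69 / 5788 = 0.005475 m/day.
Q = K_eq · A · (Δh/L) = 0.005475 × 2190 × (9.47/31.69) = 3.583 m³/day.

3.58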